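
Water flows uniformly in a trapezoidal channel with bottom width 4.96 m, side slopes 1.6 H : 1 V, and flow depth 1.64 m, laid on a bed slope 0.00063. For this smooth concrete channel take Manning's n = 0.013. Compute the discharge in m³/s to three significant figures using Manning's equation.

A = (b + z·y)·y = (4.96 + 1.6×1.64)×1.64 = 12.44 m²
P = b + 2y√(1+z²) = 4.96 + 2×1.64×√(1+1.6²) = 11.15 m
R = A/P = 12.44/11.15 = 1.116 m
Q = (1/n)·A·R^(2/3)·S^(1/2) = (1/0.013) × 12.44 × 1.116^(2/3) × 0.00063^(1/2) = 25.83 m³/s

25.8 m³/s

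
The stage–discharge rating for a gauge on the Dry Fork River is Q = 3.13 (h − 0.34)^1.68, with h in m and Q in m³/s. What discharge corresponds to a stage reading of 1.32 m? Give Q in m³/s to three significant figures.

3.03 m³/s

Q = 3.13 × (1.32 − 0.34)^1.68 = 3.13 × 0.98^1.68 = 3.026 m³/s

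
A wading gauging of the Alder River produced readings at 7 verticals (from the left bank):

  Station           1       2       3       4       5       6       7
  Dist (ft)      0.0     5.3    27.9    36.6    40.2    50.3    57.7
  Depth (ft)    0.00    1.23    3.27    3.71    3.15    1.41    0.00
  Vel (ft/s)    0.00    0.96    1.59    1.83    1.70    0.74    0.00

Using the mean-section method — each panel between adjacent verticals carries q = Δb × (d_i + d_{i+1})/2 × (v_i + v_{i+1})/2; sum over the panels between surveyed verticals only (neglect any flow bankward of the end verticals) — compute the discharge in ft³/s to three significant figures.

170 ft³/s

Panel 1-2: Δb = 5.3 ft, d̄ = (0.00+1.23)/2 = 0.615, v̄ = (0.00+0.96)/2 = 0.48 → q = 5.3×0.615×0.48 = 1.565 ft³/s
Panel 2-3: Δb = 22.6 ft, d̄ = (1.23+3.27)/2 = 2.25, v̄ = (0.96+1.59)/2 = 1.275 → q = 22.6×2.25×1.275 = 64.83 ft³/s
Panel 3-4: Δb = 8.7 ft, d̄ = (3.27+3.71)/2 = 3.49, v̄ = (1.59+1.83)/2 = 1.71 → q = 8.7×3.49×1.71 = 51.92 ft³/s
Panel 4-5: Δb = 3.6 ft, d̄ = (3.71+3.15)/2 = 3.43, v̄ = (1.83+1.70)/2 = 1.765 → q = 3.6×3.43×1.765 = 21.79 ft³/s
Panel 5-6: Δb = 10.1 ft, d̄ = (3.15+1.41)/2 = 2.28, v̄ = (1.70+0.74)/2 = 1.22 → q = 10.1×2.28×1.22 = 28.09 ft³/s
Panel 6-7: Δb = 7.4 ft, d̄ = (1.41+0.00)/2 = 0.705, v̄ = (0.74+0.00)/2 = 0.37 → q = 7.4×0.705×0.37 = 1.930 ft³/s
Q = Σ q = 170.1 ft³/s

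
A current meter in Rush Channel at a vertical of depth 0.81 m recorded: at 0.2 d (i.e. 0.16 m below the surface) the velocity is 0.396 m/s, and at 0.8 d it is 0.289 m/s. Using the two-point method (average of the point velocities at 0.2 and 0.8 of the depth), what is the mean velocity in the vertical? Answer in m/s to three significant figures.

0.343 m/s

v̄ = (0.396 + 0.289) / 2 = 0.3425 m/s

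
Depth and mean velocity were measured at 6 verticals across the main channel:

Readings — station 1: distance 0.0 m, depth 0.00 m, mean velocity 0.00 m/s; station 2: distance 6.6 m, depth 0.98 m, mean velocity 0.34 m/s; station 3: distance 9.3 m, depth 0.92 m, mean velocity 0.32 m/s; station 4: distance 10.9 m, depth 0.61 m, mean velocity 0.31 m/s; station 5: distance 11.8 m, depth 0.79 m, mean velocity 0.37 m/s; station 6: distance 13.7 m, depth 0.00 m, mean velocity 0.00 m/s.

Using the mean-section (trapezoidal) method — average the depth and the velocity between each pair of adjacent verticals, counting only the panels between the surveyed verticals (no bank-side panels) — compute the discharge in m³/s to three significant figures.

2.13 m³/s

Panel 1-2: Δb = 6.6 m, d̄ = (0.00+0.98)/2 = 0.49, v̄ = (0.00+0.34)/2 = 0.17 → q = 6.6×0.49×0.17 = 0.5498 m³/s
Panel 2-3: Δb = 2.7 m, d̄ = (0.98+0.92)/2 = 0.95, v̄ = (0.34+0.32)/2 = 0.33 → q = 2.7×0.95×0.33 = 0.8465 m³/s
Panel 3-4: Δb = 1.6 m, d̄ = (0.92+0.61)/2 = 0.765, v̄ = (0.32+0.31)/2 = 0.315 → q = 1.6×0.765×0.315 = 0.3856 m³/s
Panel 4-5: Δb = 0.9 m, d̄ = (0.61+0.79)/2 = 0.7, v̄ = (0.31+0.37)/2 = 0.34 → q = 0.9×0.7×0.34 = 0.2142 m³/s
Panel 5-6: Δb = 1.9 m, d̄ = (0.79+0.00)/2 = 0.395, v̄ = (0.37+0.00)/2 = 0.185 → q = 1.9×0.395×0.185 = 0.1388 m³/s
Q = Σ q = 2.135 m³/s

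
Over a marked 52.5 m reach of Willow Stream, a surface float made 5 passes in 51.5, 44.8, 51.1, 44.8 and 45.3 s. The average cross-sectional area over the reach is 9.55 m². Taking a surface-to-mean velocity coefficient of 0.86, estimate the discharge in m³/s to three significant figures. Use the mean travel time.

9.08 m³/s

t̄ = (51.5 + 44.8 + 51.1 + 44.8 + 45.3) / 5 = 47.5 s
v_surface = L / t̄ = 52.5 / 47.5 = 1.105 m/s
v_mean = 0.86 × 1.105 = 0.9505 m/s
Q = A × v_mean = 9.55 × 0.9505 = 9.078 m³/s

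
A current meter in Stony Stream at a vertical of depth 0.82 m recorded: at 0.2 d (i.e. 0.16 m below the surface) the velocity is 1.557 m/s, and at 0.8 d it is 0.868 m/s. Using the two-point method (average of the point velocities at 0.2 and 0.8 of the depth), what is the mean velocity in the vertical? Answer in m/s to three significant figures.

v̄ = (1.557 + 0.868) / 2 = 1.213 m/s

1.21 m/s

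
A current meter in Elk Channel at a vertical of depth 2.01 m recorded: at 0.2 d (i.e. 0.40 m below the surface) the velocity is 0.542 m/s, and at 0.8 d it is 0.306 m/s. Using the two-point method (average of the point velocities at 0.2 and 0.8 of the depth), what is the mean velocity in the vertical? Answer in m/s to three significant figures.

0.424 m/s

v̄ = (0.542 + 0.306) / 2 = 0.4240 m/s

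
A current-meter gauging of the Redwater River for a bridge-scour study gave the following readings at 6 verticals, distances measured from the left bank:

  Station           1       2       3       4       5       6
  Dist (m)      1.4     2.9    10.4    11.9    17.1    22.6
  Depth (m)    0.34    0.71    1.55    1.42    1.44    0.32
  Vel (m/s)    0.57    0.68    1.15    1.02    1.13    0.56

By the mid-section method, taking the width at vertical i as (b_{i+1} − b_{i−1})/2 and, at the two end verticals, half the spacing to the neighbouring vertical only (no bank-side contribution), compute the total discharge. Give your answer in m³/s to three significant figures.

w_1 = (2.9 − 1.4)/2 = 0.75 m; q_1 = 0.57 × 0.34 × 0.75 = 0.1454 m³/s
w_2 = (10.4 − 1.4)/2 = 4.5 m; q_2 = 0.68 × 0.71 × 4.5 = 2.173 m³/s
w_3 = (11.9 − 2.9)/2 = 4.5 m; q_3 = 1.15 × 1.55 × 4.5 = 8.021 m³/s
w_4 = (17.1 − 10.4)/2 = 3.35 m; q_4 = 1.02 × 1.42 × 3.35 = 4.852 m³/s
w_5 = (22.6 − 11.9)/2 = 5.35 m; q_5 = 1.13 × 1.44 × 5.35 = 8.706 m³/s
w_6 = (22.6 − 17.1)/2 = 2.75 m; q_6 = 0.56 × 0.32 × 2.75 = 0.4928 m³/s
Q = Σ qᵢ = 24.39 m³/s

24.4 m³/s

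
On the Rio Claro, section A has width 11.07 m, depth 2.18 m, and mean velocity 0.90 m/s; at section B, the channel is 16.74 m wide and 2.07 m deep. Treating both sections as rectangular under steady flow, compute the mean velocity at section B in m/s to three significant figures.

Q = A₁V₁ = (11.07×2.18) × 0.90 = 21.72 m³/s
A₂ = 16.74 × 2.07 = 34.65 m²
V₂ = Q/A₂ = 21.72/34.65 = 0.6268 m/s

0.627 m/s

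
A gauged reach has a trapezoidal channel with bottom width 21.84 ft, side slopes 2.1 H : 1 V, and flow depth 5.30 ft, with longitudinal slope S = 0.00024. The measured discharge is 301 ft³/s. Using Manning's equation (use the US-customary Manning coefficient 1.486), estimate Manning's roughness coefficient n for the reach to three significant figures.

0.0323

A = (b + z·y)·y = (21.84 + 2.1×5.30)×5.30 = 174.7 ft²
P = b + 2y√(1+z²) = 21.84 + 2×5.30×√(1+2.1²) = 46.49 ft
R = A/P = 174.7/46.49 = 3.758 ft
n = (1.486/Q)·A·R^(2/3)·S^(1/2) = (1.486/301) × 174.7 × 2.417 × 0.01549 = 0.03231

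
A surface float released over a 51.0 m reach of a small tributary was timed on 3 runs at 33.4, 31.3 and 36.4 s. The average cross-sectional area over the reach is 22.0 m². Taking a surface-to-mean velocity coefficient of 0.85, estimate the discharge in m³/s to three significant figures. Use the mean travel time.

28.3 m³/s

t̄ = (33.4 + 31.3 + 36.4) / 3 = 33.7 s
v_surface = L / t̄ = 51.0 / 33.7 = 1.513 m/s
v_mean = 0.85 × 1.513 = 1.286 m/s
Q = A × v_mean = 22.0 × 1.286 = 28.30 m³/s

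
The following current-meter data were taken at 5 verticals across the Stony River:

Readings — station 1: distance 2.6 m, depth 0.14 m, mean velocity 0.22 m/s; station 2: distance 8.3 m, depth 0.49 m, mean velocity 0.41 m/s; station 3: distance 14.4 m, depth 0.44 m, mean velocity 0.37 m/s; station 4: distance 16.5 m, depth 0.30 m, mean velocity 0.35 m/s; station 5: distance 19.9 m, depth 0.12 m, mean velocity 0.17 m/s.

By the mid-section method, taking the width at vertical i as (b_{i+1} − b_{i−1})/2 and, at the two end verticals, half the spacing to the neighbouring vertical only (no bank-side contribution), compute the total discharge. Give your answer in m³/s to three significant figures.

2.26 m³/s

w_1 = (8.3 − 2.6)/2 = 2.85 m; q_1 = 0.22 × 0.14 × 2.85 = 0.08778 m³/s
w_2 = (14.4 − 2.6)/2 = 5.9 m; q_2 = 0.41 × 0.49 × 5.9 = 1.185 m³/s
w_3 = (16.5 − 8.3)/2 = 4.1 m; q_3 = 0.37 × 0.44 × 4.1 = 0.6675 m³/s
w_4 = (19.9 − 14.4)/2 = 2.75 m; q_4 = 0.35 × 0.30 × 2.75 = 0.2888 m³/s
w_5 = (19.9 − 16.5)/2 = 1.7 m; q_5 = 0.17 × 0.12 × 1.7 = 0.03468 m³/s
Q = Σ qᵢ = 2.264 m³/s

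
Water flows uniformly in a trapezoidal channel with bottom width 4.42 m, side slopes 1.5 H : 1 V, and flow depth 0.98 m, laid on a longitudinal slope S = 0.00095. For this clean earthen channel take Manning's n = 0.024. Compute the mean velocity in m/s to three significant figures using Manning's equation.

A = (b + z·y)·y = (4.42 + 1.5×0.98)×0.98 = 5.772 m²
P = b + 2y√(1+z²) = 4.42 + 2×0.98×√(1+1.5²) = 7.953 m
R = A/P = 5.772/7.953 = 0.7257 m
Q = (1/n)·A·R^(2/3)·S^(1/2) = (1/0.024) × 5.772 × 0.7257^(2/3) × 0.00095^(1/2) = 5.987 m³/s
V = Q/A = 5.987/5.772 = 1.037 m/s

1.04 m/s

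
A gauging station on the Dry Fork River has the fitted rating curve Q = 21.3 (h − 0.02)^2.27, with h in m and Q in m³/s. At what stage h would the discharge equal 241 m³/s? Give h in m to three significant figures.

2.93 m

h − h₀ = (Q/C)^(1/b) = (241/21.3)^(1/2.27) = 2.912 m
h = 0.02 + 2.912 = 2.932 m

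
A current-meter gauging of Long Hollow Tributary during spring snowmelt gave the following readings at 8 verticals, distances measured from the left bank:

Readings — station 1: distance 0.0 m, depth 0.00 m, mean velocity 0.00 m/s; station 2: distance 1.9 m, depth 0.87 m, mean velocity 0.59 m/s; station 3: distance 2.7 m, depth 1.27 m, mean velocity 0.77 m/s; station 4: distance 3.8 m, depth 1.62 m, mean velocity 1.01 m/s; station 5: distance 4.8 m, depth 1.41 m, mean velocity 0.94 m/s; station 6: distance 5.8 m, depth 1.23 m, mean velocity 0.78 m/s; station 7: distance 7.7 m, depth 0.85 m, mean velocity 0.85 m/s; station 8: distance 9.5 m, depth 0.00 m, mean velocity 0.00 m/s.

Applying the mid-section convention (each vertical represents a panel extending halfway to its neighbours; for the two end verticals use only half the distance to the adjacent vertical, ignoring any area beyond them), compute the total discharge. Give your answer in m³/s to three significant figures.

w_2 = (2.7 − 0.0)/2 = 1.35 m; q_2 = 0.59 × 0.87 × 1.35 = 0.6930 m³/s
w_3 = (3.8 − 1.9)/2 = 0.95 m; q_3 = 0.77 × 1.27 × 0.95 = 0.9290 m³/s
w_4 = (4.8 − 2.7)/2 = 1.05 m; q_4 = 1.01 × 1.62 × 1.05 = 1.718 m³/s
w_5 = (5.8 − 3.8)/2 = 1 m; q_5 = 0.94 × 1.41 × 1 = 1.325 m³/s
w_6 = (7.7 − 4.8)/2 = 1.45 m; q_6 = 0.78 × 1.23 × 1.45 = 1.391 m³/s
w_7 = (9.5 − 5.8)/2 = 1.85 m; q_7 = 0.85 × 0.85 × 1.85 = 1.337 m³/s
Stations 1, 8 contribute zero (depth or velocity is 0).
Q = Σ qᵢ = 7.393 m³/s

7.39 m³/s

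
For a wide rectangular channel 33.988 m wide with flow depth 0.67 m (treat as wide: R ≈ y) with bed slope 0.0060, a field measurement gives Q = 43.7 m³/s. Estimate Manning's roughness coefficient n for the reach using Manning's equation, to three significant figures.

0.0309

A = b·y = 33.988 × 0.67 = 22.77 m²
Wide channel: R ≈ y = 0.67 m
n = (1/Q)·A·R^(2/3)·S^(1/2) = (1/43.7) × 22.77 × 0.7657 × 0.07746 = 0.03091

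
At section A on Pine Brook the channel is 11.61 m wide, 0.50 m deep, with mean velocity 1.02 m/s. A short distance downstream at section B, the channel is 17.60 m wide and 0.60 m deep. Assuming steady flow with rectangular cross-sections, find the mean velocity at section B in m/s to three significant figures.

Q = A₁V₁ = (11.61×0.50) × 1.02 = 5.921 m³/s
A₂ = 17.60 × 0.60 = 10.56 m²
V₂ = Q/A₂ = 5.921/10.56 = 0.5607 m/s

0.561 m/s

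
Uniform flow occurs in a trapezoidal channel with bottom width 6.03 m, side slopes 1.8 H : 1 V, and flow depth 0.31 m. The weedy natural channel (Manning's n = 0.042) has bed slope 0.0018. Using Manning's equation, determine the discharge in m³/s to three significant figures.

A = (b + z·y)·y = (6.03 + 1.8×0.31)×0.31 = 2.042 m²
P = b + 2y√(1+z²) = 6.03 + 2×0.31×√(1+1.8²) = 7.307 m
R = A/P = 2.042/7.307 = 0.2795 m
Q = (1/n)·A·R^(2/3)·S^(1/2) = (1/0.042) × 2.042 × 0.2795^(2/3) × 0.0018^(1/2) = 0.8819 m³/s

0.882 m³/s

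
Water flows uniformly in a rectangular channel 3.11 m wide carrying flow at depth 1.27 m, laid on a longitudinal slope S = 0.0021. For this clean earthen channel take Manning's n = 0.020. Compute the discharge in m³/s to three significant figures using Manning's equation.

7.13 m³/s

A = b·y = 3.11 × 1.27 = 3.950 m²
P = b + 2y = 3.11 + 2×1.27 = 5.650 m
R = A/P = 3.950/5.650 = 0.6991 m
Q = (1/n)·A·R^(2/3)·S^(1/2) = (1/0.020) × 3.950 × 0.6991^(2/3) × 0.0021^(1/2) = 7.128 m³/s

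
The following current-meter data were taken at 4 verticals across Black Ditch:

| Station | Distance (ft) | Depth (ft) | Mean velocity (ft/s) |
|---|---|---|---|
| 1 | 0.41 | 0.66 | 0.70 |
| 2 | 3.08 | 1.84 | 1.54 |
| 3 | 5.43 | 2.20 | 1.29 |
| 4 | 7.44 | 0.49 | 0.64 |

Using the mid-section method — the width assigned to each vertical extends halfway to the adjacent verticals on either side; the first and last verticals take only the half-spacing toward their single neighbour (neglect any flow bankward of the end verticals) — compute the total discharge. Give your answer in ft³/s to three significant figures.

w_1 = (3.08 − 0.41)/2 = 1.335 ft; q_1 = 0.70 × 0.66 × 1.335 = 0.6168 ft³/s
w_2 = (5.43 − 0.41)/2 = 2.51 ft; q_2 = 1.54 × 1.84 × 2.51 = 7.112 ft³/s
w_3 = (7.44 − 3.08)/2 = 2.18 ft; q_3 = 1.29 × 2.20 × 2.18 = 6.187 ft³/s
w_4 = (7.44 − 5.43)/2 = 1.005 ft; q_4 = 0.64 × 0.49 × 1.005 = 0.3152 ft³/s
Q = Σ qᵢ = 14.23 ft³/s

14.2 ft³/s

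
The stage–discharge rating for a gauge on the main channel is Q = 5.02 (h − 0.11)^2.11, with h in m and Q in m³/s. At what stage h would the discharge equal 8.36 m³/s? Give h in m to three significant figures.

h − h₀ = (Q/C)^(1/b) = (8.36/5.02)^(1/2.11) = 1.273 m
h = 0.11 + 1.273 = 1.383 m

1.38 m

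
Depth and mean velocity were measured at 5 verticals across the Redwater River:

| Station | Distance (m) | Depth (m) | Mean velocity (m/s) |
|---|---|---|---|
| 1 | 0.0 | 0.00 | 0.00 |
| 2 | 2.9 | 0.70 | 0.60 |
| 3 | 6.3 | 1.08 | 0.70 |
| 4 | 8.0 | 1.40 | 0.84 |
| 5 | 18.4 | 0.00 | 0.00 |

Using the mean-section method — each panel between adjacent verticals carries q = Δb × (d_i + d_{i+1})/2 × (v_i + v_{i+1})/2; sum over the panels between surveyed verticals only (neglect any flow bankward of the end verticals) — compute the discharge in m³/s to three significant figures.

Panel 1-2: Δb = 2.9 m, d̄ = (0.00+0.70)/2 = 0.35, v̄ = (0.00+0.60)/2 = 0.3 → q = 2.9×0.35×0.3 = 0.3045 m³/s
Panel 2-3: Δb = 3.4 m, d̄ = (0.70+1.08)/2 = 0.89, v̄ = (0.60+0.70)/2 = 0.65 → q = 3.4×0.89×0.65 = 1.967 m³/s
Panel 3-4: Δb = 1.7 m, d̄ = (1.08+1.40)/2 = 1.24, v̄ = (0.70+0.84)/2 = 0.77 → q = 1.7×1.24×0.77 = 1.623 m³/s
Panel 4-5: Δb = 10.4 m, d̄ = (1.40+0.00)/2 = 0.7, v̄ = (0.84+0.00)/2 = 0.42 → q = 10.4×0.7×0.42 = 3.058 m³/s
Q = Σ q = 6.952 m³/s

6.95 m³/s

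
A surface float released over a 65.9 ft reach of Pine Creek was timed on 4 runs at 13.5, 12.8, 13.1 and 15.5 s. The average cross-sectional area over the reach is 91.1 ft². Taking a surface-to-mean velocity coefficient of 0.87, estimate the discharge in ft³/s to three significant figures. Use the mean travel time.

381 ft³/s

t̄ = (13.5 + 12.8 + 13.1 + 15.5) / 4 = 13.725 s
v_surface = L / t̄ = 65.9 / 13.725 = 4.801 ft/s
v_mean = 0.87 × 4.801 = 4.177 ft/s
Q = A × v_mean = 91.1 × 4.177 = 380.5 ft³/s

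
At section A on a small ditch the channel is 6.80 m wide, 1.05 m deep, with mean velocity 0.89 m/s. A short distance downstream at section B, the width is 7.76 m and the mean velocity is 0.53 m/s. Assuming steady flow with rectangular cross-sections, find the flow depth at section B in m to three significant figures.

Q = A₁V₁ = (6.80×1.05) × 0.89 = 6.355 m³/s
d₂ = Q/(b₂ V₂) = 6.355/(7.76×0.53) = 1.545 m

1.55 m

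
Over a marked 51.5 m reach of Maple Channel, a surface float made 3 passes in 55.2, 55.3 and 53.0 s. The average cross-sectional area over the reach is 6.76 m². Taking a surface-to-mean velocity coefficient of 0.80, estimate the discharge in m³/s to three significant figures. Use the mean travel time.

t̄ = (55.2 + 55.3 + 53.0) / 3 = 54.5 s
v_surface = L / t̄ = 51.5 / 54.5 = 0.9450 m/s
v_mean = 0.80 × 0.9450 = 0.7560 m/s
Q = A × v_mean = 6.76 × 0.7560 = 5.110 m³/s

5.11 m³/s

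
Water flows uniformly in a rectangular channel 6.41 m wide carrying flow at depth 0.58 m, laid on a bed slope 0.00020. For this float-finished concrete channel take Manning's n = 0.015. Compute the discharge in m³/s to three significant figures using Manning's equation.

2.18 m³/s

A = b·y = 6.41 × 0.58 = 3.718 m²
P = b + 2y = 6.41 + 2×0.58 = 7.570 m
R = A/P = 3.718/7.570 = 0.4911 m
Q = (1/n)·A·R^(2/3)·S^(1/2) = (1/0.015) × 3.718 × 0.4911^(2/3) × 0.00020^(1/2) = 2.182 m³/s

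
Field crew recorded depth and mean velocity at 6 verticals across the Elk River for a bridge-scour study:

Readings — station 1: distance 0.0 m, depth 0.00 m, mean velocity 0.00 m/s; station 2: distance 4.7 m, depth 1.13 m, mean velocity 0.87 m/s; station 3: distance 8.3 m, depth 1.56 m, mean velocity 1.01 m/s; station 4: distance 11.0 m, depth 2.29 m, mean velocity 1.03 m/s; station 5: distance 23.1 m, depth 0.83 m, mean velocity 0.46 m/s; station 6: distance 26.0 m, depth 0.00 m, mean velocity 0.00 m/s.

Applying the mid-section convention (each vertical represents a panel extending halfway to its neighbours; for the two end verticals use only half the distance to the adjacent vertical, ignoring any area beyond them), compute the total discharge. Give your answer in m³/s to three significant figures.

w_2 = (8.3 − 0.0)/2 = 4.15 m; q_2 = 0.87 × 1.13 × 4.15 = 4.080 m³/s
w_3 = (11.0 − 4.7)/2 = 3.15 m; q_3 = 1.01 × 1.56 × 3.15 = 4.963 m³/s
w_4 = (23.1 − 8.3)/2 = 7.4 m; q_4 = 1.03 × 2.29 × 7.4 = 17.45 m³/s
w_5 = (26.0 − 11.0)/2 = 7.5 m; q_5 = 0.46 × 0.83 × 7.5 = 2.864 m³/s
Stations 1, 6 contribute zero (depth or velocity is 0).
Q = Σ qᵢ = 29.36 m³/s

29.4 m³/s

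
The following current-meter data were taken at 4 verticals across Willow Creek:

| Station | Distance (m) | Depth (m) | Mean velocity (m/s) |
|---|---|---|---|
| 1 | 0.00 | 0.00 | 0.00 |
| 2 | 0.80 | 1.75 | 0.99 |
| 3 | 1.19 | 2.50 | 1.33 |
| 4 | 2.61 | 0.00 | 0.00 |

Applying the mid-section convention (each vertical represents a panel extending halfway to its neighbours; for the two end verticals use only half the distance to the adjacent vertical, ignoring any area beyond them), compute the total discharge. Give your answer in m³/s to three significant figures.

w_2 = (1.19 − 0.00)/2 = 0.595 m; q_2 = 0.99 × 1.75 × 0.595 = 1.031 m³/s
w_3 = (2.61 − 0.80)/2 = 0.905 m; q_3 = 1.33 × 2.50 × 0.905 = 3.009 m³/s
Stations 1, 4 contribute zero (depth or velocity is 0).
Q = Σ qᵢ = 4.040 m³/s

4.04 m³/s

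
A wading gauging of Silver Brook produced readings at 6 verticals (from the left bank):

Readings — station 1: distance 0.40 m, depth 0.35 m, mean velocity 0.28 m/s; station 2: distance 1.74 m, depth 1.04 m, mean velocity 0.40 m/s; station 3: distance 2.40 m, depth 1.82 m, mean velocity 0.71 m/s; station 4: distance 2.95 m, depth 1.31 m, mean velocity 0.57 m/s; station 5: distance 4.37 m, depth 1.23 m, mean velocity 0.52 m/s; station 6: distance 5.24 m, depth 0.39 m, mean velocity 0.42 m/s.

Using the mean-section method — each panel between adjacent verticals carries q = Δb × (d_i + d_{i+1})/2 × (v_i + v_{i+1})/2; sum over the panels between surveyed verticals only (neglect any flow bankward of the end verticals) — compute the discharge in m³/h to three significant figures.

9740 m³/h

Panel 1-2: Δb = 1.34 m, d̄ = (0.35+1.04)/2 = 0.695, v̄ = (0.28+0.40)/2 = 0.34 → q = 1.34×0.695×0.34 = 0.3166 m³/s
Panel 2-3: Δb = 0.66 m, d̄ = (1.04+1.82)/2 = 1.43, v̄ = (0.40+0.71)/2 = 0.555 → q = 0.66×1.43×0.555 = 0.5238 m³/s
Panel 3-4: Δb = 0.55 m, d̄ = (1.82+1.31)/2 = 1.565, v̄ = (0.71+0.57)/2 = 0.64 → q = 0.55×1.565×0.64 = 0.5509 m³/s
Panel 4-5: Δb = 1.42 m, d̄ = (1.31+1.23)/2 = 1.27, v̄ = (0.57+0.52)/2 = 0.545 → q = 1.42×1.27×0.545 = 0.9829 m³/s
Panel 5-6: Δb = 0.87 m, d̄ = (1.23+0.39)/2 = 0.81, v̄ = (0.52+0.42)/2 = 0.47 → q = 0.87×0.81×0.47 = 0.3312 m³/s
Q = Σ q = 2.705 m³/s
= 2.705 × 3600 = 9739 m³/h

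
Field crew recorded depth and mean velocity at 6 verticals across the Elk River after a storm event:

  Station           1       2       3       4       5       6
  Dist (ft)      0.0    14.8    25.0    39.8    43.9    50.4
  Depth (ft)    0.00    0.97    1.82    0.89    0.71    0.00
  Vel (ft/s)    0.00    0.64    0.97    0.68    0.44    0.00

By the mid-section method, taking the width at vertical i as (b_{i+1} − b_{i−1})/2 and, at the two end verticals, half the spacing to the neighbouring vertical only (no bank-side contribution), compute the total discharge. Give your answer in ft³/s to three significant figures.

w_2 = (25.0 − 0.0)/2 = 12.5 ft; q_2 = 0.64 × 0.97 × 12.5 = 7.760 ft³/s
w_3 = (39.8 − 14.8)/2 = 12.5 ft; q_3 = 0.97 × 1.82 × 12.5 = 22.07 ft³/s
w_4 = (43.9 − 25.0)/2 = 9.45 ft; q_4 = 0.68 × 0.89 × 9.45 = 5.719 ft³/s
w_5 = (50.4 − 39.8)/2 = 5.3 ft; q_5 = 0.44 × 0.71 × 5.3 = 1.656 ft³/s
Stations 1, 6 contribute zero (depth or velocity is 0).
Q = Σ qᵢ = 37.20 ft³/s

37.2 ft³/s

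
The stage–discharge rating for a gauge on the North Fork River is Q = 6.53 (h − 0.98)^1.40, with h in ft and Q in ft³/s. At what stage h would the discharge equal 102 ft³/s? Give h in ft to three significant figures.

8.10 ft

h − h₀ = (Q/C)^(1/b) = (102/6.53)^(1/1.40) = 7.123 ft
h = 0.98 + 7.123 = 8.103 ft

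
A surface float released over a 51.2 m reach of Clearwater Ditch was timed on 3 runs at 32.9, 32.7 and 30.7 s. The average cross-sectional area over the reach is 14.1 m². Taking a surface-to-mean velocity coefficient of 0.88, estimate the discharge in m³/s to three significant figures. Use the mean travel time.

t̄ = (32.9 + 32.7 + 30.7) / 3 = 32.1 s
v_surface = L / t̄ = 51.2 / 32.1 = 1.595 m/s
v_mean = 0.88 × 1.595 = 1.404 m/s
Q = A × v_mean = 14.1 × 1.404 = 19.79 m³/s

19.8 m³/s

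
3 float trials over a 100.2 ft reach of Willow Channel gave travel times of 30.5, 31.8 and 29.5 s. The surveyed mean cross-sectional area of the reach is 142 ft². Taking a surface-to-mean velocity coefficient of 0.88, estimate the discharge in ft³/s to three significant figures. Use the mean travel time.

409 ft³/s

t̄ = (30.5 + 31.8 + 29.5) / 3 = 30.6 s
v_surface = L / t̄ = 100.2 / 30.6 = 3.275 ft/s
v_mean = 0.88 × 3.275 = 2.882 ft/s
Q = A × v_mean = 142 × 2.882 = 409.2 ft³/s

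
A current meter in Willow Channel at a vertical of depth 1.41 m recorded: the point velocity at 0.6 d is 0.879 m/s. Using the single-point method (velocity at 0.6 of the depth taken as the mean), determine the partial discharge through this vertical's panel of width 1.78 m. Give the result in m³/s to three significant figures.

v̄ = v₀.₆ = 0.879 m/s
q = v̄ × d × w = 0.8790 × 1.41 × 1.78 = 2.206 m³/s

2.21 m³/s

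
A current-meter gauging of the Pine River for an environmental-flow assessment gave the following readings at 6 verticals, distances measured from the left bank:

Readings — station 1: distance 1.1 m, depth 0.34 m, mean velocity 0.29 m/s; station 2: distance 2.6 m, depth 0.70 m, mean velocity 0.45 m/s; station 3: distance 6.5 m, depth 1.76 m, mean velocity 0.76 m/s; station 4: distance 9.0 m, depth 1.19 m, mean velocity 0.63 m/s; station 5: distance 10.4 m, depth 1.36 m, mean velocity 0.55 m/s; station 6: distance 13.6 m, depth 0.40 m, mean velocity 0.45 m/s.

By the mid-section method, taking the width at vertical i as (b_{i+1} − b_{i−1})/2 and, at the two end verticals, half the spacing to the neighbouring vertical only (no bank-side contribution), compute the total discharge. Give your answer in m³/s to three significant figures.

8.68 m³/s

w_1 = (2.6 − 1.1)/2 = 0.75 m; q_1 = 0.29 × 0.34 × 0.75 = 0.07395 m³/s
w_2 = (6.5 − 1.1)/2 = 2.7 m; q_2 = 0.45 × 0.70 × 2.7 = 0.8505 m³/s
w_3 = (9.0 − 2.6)/2 = 3.2 m; q_3 = 0.76 × 1.76 × 3.2 = 4.280 m³/s
w_4 = (10.4 − 6.5)/2 = 1.95 m; q_4 = 0.63 × 1.19 × 1.95 = 1.462 m³/s
w_5 = (13.6 − 9.0)/2 = 2.3 m; q_5 = 0.55 × 1.36 × 2.3 = 1.720 m³/s
w_6 = (13.6 − 10.4)/2 = 1.6 m; q_6 = 0.45 × 0.40 × 1.6 = 0.2880 m³/s
Q = Σ qᵢ = 8.675 m³/s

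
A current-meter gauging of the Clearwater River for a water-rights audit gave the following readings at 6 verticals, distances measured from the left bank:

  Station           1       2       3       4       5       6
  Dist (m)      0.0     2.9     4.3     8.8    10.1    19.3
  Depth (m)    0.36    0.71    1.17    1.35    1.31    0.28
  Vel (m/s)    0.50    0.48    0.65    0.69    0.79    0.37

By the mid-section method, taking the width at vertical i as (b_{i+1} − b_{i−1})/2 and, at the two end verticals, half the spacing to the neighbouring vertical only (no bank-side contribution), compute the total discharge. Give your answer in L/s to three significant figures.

11800 L/s

w_1 = (2.9 − 0.0)/2 = 1.45 m; q_1 = 0.50 × 0.36 × 1.45 = 0.2610 m³/s
w_2 = (4.3 − 0.0)/2 = 2.15 m; q_2 = 0.48 × 0.71 × 2.15 = 0.7327 m³/s
w_3 = (8.8 − 2.9)/2 = 2.95 m; q_3 = 0.65 × 1.17 × 2.95 = 2.243 m³/s
w_4 = (10.1 − 4.3)/2 = 2.9 m; q_4 = 0.69 × 1.35 × 2.9 = 2.701 m³/s
w_5 = (19.3 − 8.8)/2 = 5.25 m; q_5 = 0.79 × 1.31 × 5.25 = 5.433 m³/s
w_6 = (19.3 − 10.1)/2 = 4.6 m; q_6 = 0.37 × 0.28 × 4.6 = 0.4766 m³/s
Q = Σ qᵢ = 11.85 m³/s
= 11.85 × 1000 = 11850 L/s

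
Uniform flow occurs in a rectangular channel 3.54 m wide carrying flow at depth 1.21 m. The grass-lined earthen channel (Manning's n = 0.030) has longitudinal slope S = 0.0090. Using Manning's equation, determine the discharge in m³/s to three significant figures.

10.9 m³/s

A = b·y = 3.54 × 1.21 = 4.283 m²
P = b + 2y = 3.54 + 2×1.21 = 5.960 m
R = A/P = 4.283/5.960 = 0.7187 m
Q = (1/n)·A·R^(2/3)·S^(1/2) = (1/0.030) × 4.283 × 0.7187^(2/3) × 0.0090^(1/2) = 10.87 m³/s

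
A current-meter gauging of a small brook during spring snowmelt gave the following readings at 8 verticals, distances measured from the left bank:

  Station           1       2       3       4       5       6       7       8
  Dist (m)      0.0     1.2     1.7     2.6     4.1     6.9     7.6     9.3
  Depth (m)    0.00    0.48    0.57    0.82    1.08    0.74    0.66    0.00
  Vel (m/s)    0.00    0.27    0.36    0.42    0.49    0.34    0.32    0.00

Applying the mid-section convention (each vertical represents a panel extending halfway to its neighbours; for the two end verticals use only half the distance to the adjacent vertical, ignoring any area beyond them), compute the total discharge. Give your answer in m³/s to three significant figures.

w_2 = (1.7 − 0.0)/2 = 0.85 m; q_2 = 0.27 × 0.48 × 0.85 = 0.1102 m³/s
w_3 = (2.6 − 1.2)/2 = 0.7 m; q_3 = 0.36 × 0.57 × 0.7 = 0.1436 m³/s
w_4 = (4.1 − 1.7)/2 = 1.2 m; q_4 = 0.42 × 0.82 × 1.2 = 0.4133 m³/s
w_5 = (6.9 − 2.6)/2 = 2.15 m; q_5 = 0.49 × 1.08 × 2.15 = 1.138 m³/s
w_6 = (7.6 − 4.1)/2 = 1.75 m; q_6 = 0.34 × 0.74 × 1.75 = 0.4403 m³/s
w_7 = (9.3 − 6.9)/2 = 1.2 m; q_7 = 0.32 × 0.66 × 1.2 = 0.2534 m³/s
Stations 1, 8 contribute zero (depth or velocity is 0).
Q = Σ qᵢ = 2.499 m³/s

2.50 m³/s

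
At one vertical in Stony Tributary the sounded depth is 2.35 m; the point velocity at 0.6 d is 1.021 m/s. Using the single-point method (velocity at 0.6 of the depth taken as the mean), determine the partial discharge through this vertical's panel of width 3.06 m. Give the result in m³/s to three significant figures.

v̄ = v₀.₆ = 1.021 m/s
q = v̄ × d × w = 1.021 × 2.35 × 3.06 = 7.342 m³/s

7.34 m³/s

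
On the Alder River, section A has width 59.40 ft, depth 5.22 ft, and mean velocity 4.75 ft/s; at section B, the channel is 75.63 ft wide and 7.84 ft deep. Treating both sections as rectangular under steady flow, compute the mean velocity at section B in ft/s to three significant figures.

2.48 ft/s

Q = A₁V₁ = (59.40×5.22) × 4.75 = 1473 ft³/s
A₂ = 75.63 × 7.84 = 592.9 ft²
V₂ = Q/A₂ = 1473/592.9 = 2.484 ft/s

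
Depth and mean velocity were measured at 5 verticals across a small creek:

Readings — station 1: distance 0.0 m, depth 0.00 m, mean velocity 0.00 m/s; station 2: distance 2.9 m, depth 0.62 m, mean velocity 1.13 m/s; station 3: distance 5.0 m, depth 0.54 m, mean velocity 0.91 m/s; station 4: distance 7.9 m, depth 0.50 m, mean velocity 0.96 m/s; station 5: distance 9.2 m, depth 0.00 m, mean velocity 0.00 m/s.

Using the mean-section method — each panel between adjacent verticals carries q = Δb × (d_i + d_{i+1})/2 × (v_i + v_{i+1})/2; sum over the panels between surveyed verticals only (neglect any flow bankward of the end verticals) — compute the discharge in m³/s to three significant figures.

3.32 m³/s

Panel 1-2: Δb = 2.9 m, d̄ = (0.00+0.62)/2 = 0.31, v̄ = (0.00+1.13)/2 = 0.565 → q = 2.9×0.31×0.565 = 0.5079 m³/s
Panel 2-3: Δb = 2.1 m, d̄ = (0.62+0.54)/2 = 0.58, v̄ = (1.13+0.91)/2 = 1.02 → q = 2.1×0.58×1.02 = 1.242 m³/s
Panel 3-4: Δb = 2.9 m, d̄ = (0.54+0.50)/2 = 0.52, v̄ = (0.91+0.96)/2 = 0.935 → q = 2.9×0.52×0.935 = 1.410 m³/s
Panel 4-5: Δb = 1.3 m, d̄ = (0.50+0.00)/2 = 0.25, v̄ = (0.96+0.00)/2 = 0.48 → q = 1.3×0.25×0.48 = 0.1560 m³/s
Q = Σ q = 3.316 m³/s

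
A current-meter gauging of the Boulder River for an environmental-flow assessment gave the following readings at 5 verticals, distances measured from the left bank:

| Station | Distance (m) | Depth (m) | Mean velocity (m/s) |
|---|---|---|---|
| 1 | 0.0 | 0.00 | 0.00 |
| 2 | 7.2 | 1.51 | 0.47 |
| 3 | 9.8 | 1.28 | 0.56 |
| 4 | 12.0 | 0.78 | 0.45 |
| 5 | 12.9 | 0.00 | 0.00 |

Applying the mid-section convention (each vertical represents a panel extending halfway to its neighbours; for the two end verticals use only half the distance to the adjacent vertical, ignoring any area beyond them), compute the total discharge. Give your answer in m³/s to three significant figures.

w_2 = (9.8 − 0.0)/2 = 4.9 m; q_2 = 0.47 × 1.51 × 4.9 = 3.478 m³/s
w_3 = (12.0 − 7.2)/2 = 2.4 m; q_3 = 0.56 × 1.28 × 2.4 = 1.720 m³/s
w_4 = (12.9 − 9.8)/2 = 1.55 m; q_4 = 0.45 × 0.78 × 1.55 = 0.5441 m³/s
Stations 1, 5 contribute zero (depth or velocity is 0).
Q = Σ qᵢ = 5.742 m³/s

5.74 m³/s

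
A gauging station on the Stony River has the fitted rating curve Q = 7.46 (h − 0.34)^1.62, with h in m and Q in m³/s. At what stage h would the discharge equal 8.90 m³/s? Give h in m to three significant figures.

1.46 m

h − h₀ = (Q/C)^(1/b) = (8.90/7.46)^(1/1.62) = 1.115 m
h = 0.34 + 1.115 = 1.455 m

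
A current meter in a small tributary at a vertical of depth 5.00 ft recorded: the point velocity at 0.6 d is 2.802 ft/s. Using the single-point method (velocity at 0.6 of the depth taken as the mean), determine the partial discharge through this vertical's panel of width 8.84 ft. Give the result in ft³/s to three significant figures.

124 ft³/s

v̄ = v₀.₆ = 2.802 ft/s
q = v̄ × d × w = 2.802 × 5.00 × 8.84 = 123.8 ft³/s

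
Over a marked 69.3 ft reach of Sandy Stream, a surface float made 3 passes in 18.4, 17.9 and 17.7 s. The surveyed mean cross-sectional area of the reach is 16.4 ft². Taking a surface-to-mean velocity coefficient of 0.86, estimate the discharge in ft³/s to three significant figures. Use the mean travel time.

t̄ = (18.4 + 17.9 + 17.7) / 3 = 18 s
v_surface = L / t̄ = 69.3 / 18 = 3.850 ft/s
v_mean = 0.86 × 3.850 = 3.311 ft/s
Q = A × v_mean = 16.4 × 3.311 = 54.30 ft³/s

54.3 ft³/s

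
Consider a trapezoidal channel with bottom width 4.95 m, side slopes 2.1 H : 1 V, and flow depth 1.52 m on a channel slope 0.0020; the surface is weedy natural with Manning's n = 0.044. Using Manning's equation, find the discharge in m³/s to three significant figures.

12.8 m³/s

A = (b + z·y)·y = (4.95 + 2.1×1.52)×1.52 = 12.38 m²
P = b + 2y√(1+z²) = 4.95 + 2×1.52×√(1+2.1²) = 12.02 m
R = A/P = 12.38/12.02 = 1.030 m
Q = (1/n)·A·R^(2/3)·S^(1/2) = (1/0.044) × 12.38 × 1.030^(2/3) × 0.0020^(1/2) = 12.83 m³/s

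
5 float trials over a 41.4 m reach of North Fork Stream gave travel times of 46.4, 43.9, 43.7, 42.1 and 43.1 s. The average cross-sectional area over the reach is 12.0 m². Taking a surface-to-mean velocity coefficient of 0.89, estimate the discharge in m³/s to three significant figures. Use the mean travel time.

10.1 m³/s

t̄ = (46.4 + 43.9 + 43.7 + 42.1 + 43.1) / 5 = 43.84 s
v_surface = L / t̄ = 41.4 / 43.84 = 0.9443 m/s
v_mean = 0.89 × 0.9443 = 0.8405 m/s
Q = A × v_mean = 12.0 × 0.8405 = 10.09 m³/s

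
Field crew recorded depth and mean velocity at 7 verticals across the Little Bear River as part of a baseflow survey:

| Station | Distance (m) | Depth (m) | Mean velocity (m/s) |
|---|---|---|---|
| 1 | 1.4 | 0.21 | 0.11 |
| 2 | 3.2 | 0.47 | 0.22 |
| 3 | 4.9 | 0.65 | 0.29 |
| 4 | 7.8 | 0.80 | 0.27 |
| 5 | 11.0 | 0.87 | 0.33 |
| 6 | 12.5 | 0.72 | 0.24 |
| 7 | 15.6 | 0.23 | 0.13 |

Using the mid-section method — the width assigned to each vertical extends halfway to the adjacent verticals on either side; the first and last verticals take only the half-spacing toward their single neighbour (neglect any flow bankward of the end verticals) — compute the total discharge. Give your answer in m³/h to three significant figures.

8690 m³/h

w_1 = (3.2 − 1.4)/2 = 0.9 m; q_1 = 0.11 × 0.21 × 0.9 = 0.02079 m³/s
w_2 = (4.9 − 1.4)/2 = 1.75 m; q_2 = 0.22 × 0.47 × 1.75 = 0.1810 m³/s
w_3 = (7.8 − 3.2)/2 = 2.3 m; q_3 = 0.29 × 0.65 × 2.3 = 0.4336 m³/s
w_4 = (11.0 − 4.9)/2 = 3.05 m; q_4 = 0.27 × 0.80 × 3.05 = 0.6588 m³/s
w_5 = (12.5 − 7.8)/2 = 2.35 m; q_5 = 0.33 × 0.87 × 2.35 = 0.6747 m³/s
w_6 = (15.6 − 11.0)/2 = 2.3 m; q_6 = 0.24 × 0.72 × 2.3 = 0.3974 m³/s
w_7 = (15.6 − 12.5)/2 = 1.55 m; q_7 = 0.13 × 0.23 × 1.55 = 0.04635 m³/s
Q = Σ qᵢ = 2.413 m³/s
= 2.413 × 3600 = 8685 m³/h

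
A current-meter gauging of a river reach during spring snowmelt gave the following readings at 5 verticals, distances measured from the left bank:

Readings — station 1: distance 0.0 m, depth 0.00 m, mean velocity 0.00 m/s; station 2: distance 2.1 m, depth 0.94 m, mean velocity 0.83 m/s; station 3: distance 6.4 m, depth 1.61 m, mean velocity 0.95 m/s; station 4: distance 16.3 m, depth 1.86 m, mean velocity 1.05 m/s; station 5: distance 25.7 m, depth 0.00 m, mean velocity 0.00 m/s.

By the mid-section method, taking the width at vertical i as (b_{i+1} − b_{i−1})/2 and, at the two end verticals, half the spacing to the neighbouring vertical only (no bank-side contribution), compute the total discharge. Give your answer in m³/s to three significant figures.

w_2 = (6.4 − 0.0)/2 = 3.2 m; q_2 = 0.83 × 0.94 × 3.2 = 2.497 m³/s
w_3 = (16.3 − 2.1)/2 = 7.1 m; q_3 = 0.95 × 1.61 × 7.1 = 10.86 m³/s
w_4 = (25.7 − 6.4)/2 = 9.65 m; q_4 = 1.05 × 1.86 × 9.65 = 18.85 m³/s
Stations 1, 5 contribute zero (depth or velocity is 0).
Q = Σ qᵢ = 32.20 m³/s

32.2 m³/s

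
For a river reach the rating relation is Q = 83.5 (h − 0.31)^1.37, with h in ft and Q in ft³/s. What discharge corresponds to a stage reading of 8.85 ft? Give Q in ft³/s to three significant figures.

1580 ft³/s

Q = 83.5 × (8.85 − 0.31)^1.37 = 83.5 × 8.54^1.37 = 1577 ft³/s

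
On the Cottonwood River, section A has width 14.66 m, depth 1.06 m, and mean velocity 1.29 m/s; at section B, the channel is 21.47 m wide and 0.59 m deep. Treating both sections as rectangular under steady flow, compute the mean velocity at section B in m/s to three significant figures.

Q = A₁V₁ = (14.66×1.06) × 1.29 = 20.05 m³/s
A₂ = 21.47 × 0.59 = 12.67 m²
V₂ = Q/A₂ = 20.05/12.67 = 1.583 m/s

1.58 m/s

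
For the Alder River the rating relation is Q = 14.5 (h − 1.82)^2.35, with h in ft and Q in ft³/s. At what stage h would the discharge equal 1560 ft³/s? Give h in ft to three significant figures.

h − h₀ = (Q/C)^(1/b) = (1560/14.5)^(1/2.35) = 7.321 ft
h = 1.82 + 7.321 = 9.141 ft

9.14 ft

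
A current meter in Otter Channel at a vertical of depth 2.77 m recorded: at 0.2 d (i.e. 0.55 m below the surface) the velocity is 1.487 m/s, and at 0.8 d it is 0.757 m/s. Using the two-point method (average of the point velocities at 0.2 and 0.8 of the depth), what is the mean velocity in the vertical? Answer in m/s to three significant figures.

v̄ = (1.487 + 0.757) / 2 = 1.122 m/s

1.12 m/s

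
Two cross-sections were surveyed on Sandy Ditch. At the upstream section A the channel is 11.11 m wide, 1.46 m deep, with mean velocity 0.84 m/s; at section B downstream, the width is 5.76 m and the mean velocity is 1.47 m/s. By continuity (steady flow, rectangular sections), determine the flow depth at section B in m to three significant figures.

Q = A₁V₁ = (11.11×1.46) × 0.84 = 13.63 m³/s
d₂ = Q/(b₂ V₂) = 13.63/(5.76×1.47) = 1.609 m

1.61 m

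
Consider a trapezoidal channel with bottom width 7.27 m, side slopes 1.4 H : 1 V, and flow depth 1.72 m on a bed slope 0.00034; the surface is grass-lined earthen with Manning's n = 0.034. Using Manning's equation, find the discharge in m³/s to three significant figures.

10.5 m³/s

A = (b + z·y)·y = (7.27 + 1.4×1.72)×1.72 = 16.65 m²
P = b + 2y√(1+z²) = 7.27 + 2×1.72×√(1+1.4²) = 13.19 m
R = A/P = 16.65/13.19 = 1.262 m
Q = (1/n)·A·R^(2/3)·S^(1/2) = (1/0.034) × 16.65 × 1.262^(2/3) × 0.00034^(1/2) = 10.54 m³/s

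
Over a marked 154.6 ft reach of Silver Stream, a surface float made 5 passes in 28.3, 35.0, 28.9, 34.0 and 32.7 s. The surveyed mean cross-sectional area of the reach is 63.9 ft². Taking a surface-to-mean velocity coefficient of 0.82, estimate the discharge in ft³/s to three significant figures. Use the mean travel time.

t̄ = (28.3 + 35.0 + 28.9 + 34.0 + 32.7) / 5 = 31.78 s
v_surface = L / t̄ = 154.6 / 31.78 = 4.865 ft/s
v_mean = 0.82 × 4.865 = 3.989 ft/s
Q = A × v_mean = 63.9 × 3.989 = 254.9 ft³/s

255 ft³/s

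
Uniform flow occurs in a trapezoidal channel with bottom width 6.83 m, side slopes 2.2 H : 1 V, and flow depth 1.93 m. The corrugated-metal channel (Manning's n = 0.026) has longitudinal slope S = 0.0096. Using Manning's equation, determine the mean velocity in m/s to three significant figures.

A = (b + z·y)·y = (6.83 + 2.2×1.93)×1.93 = 21.38 m²
P = b + 2y√(1+z²) = 6.83 + 2×1.93×√(1+2.2²) = 16.16 m
R = A/P = 21.38/16.16 = 1.323 m
Q = (1/n)·A·R^(2/3)·S^(1/2) = (1/0.026) × 21.38 × 1.323^(2/3) × 0.0096^(1/2) = 97.08 m³/s
V = Q/A = 97.08/21.38 = 4.541 m/s

4.54 m/s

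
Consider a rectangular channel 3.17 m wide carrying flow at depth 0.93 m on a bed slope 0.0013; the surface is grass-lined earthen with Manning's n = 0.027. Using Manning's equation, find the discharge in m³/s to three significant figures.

A = b·y = 3.17 × 0.93 = 2.948 m²
P = b + 2y = 3.17 + 2×0.93 = 5.030 m
R = A/P = 2.948/5.030 = 0.5861 m
Q = (1/n)·A·R^(2/3)·S^(1/2) = (1/0.027) × 2.948 × 0.5861^(2/3) × 0.0013^(1/2) = 2.757 m³/s

2.76 m³/s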